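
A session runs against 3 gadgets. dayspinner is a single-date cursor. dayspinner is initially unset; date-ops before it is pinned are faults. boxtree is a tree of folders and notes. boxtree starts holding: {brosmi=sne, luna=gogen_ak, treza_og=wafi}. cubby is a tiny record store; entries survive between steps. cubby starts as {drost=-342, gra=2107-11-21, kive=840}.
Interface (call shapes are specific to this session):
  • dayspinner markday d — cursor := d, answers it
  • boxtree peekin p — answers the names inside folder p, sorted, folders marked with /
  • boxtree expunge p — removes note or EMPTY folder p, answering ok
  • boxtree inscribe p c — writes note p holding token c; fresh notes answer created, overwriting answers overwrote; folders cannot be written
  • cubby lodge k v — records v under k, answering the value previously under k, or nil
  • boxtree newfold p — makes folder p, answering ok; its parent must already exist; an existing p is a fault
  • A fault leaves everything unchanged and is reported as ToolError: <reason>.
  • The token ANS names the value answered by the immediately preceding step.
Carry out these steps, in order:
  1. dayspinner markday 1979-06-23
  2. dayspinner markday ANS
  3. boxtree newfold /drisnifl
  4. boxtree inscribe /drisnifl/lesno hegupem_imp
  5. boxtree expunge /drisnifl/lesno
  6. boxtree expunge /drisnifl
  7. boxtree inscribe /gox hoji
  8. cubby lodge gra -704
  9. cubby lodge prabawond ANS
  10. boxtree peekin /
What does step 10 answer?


Answer: [brosmi, gox, luna, treza_og]

Derivation:
Then dayspinner markday on d='1979-06-23', and get 1979-06-23.
I try dayspinner markday on d='ANS', yielding 1979-06-23.
Then boxtree newfold on p='/drisnifl', and observe ok.
Invoking boxtree inscribe on p='/drisnifl/lesno', c='hegupem_imp', which returns created.
Calling boxtree expunge on p='/drisnifl/lesno', → ok.
Then boxtree expunge on p='/drisnifl', and observe ok.
Next I call boxtree inscribe on p='/gox', c='hoji', and see created.
I invoke cubby lodge on k='gra', v='-704', and get 2107-11-21.
Using cubby lodge on k='prabawond', v='ANS', and get nil.
I invoke boxtree peekin on p='/', and get [brosmi, gox, luna, treza_og].


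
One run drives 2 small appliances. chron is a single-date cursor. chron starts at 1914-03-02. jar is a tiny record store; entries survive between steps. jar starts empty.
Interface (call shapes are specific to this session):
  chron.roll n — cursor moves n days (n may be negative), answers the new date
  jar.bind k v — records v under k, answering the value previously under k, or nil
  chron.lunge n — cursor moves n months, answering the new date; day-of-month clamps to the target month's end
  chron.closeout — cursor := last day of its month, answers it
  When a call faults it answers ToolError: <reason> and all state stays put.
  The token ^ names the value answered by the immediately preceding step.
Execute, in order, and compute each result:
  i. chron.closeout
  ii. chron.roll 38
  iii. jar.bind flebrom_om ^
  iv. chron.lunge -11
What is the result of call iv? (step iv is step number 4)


~$ chron.closeout
  1914-03-31
~$ chron.roll 38
  1914-05-08
~$ jar.bind flebrom_om ^
  nil
~$ chron.lunge -11
  1913-06-08

Answer: 1913-06-08


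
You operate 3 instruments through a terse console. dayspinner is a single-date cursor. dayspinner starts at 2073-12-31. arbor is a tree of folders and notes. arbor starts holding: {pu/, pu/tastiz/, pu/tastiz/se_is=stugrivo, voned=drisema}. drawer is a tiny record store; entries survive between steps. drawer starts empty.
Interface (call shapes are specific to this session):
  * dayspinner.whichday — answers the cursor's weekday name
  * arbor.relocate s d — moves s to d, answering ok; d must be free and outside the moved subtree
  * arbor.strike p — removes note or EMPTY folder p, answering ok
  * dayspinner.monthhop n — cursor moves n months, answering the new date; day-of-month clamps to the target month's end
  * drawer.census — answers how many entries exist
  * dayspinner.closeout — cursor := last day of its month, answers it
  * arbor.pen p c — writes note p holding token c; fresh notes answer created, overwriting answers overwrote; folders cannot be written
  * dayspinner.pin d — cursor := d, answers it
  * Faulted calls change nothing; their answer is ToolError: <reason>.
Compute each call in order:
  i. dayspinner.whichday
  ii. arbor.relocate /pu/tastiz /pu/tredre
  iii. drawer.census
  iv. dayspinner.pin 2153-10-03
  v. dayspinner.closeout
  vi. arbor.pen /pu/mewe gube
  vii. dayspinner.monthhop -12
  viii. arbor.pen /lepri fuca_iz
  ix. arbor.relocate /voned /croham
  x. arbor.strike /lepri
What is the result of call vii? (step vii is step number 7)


Answer: 2152-10-31

Derivation:
$ dayspinner.whichday
  Sunday
$ arbor.relocate /pu/tastiz /pu/tredre
  ok
$ drawer.census
  0
$ dayspinner.pin 2153-10-03
  2153-10-03
$ dayspinner.closeout
  2153-10-31
$ arbor.pen /pu/mewe gube
  created
$ dayspinner.monthhop -12
  2152-10-31
$ arbor.pen /lepri fuca_iz
  created
$ arbor.relocate /voned /croham
  ok
$ arbor.strike /lepri
  ok


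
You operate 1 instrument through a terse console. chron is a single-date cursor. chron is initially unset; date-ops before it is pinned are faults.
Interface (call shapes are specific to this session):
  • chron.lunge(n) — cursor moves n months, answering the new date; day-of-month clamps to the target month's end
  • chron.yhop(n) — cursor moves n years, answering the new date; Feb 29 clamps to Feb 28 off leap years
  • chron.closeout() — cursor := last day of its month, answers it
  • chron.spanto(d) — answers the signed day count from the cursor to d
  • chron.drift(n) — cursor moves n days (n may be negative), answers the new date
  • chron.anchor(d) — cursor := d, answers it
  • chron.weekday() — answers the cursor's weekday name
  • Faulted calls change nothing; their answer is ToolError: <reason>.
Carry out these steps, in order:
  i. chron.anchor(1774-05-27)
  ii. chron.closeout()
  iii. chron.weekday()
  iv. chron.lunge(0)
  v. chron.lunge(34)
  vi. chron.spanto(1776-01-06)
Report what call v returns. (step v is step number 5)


Answer: 1777-03-31

Derivation:
→ chron.anchor(d: 1774-05-27)
← 1774-05-27
→ chron.closeout()
← 1774-05-31
→ chron.weekday()
← Tuesday
→ chron.lunge(n: 0)
← 1774-05-31
→ chron.lunge(n: 34)
← 1777-03-31
→ chron.spanto(d: 1776-01-06)
← -450


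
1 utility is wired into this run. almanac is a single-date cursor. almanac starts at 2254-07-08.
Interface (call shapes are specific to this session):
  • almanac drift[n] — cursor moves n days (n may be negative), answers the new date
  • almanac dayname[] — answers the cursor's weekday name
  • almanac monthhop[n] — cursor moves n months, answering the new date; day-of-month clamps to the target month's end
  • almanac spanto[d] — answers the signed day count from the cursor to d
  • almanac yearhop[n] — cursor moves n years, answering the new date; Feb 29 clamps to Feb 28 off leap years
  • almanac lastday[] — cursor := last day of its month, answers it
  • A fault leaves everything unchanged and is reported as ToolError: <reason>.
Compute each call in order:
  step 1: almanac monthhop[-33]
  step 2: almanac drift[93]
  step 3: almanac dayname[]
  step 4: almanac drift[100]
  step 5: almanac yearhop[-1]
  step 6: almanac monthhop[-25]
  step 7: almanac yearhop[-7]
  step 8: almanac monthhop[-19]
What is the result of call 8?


Answer: 2240-08-18

Derivation:
Using almanac monthhop(n→-33), and get 2251-10-08.
Using almanac drift(n→93), → 2252-01-09.
I invoke almanac dayname, yielding Friday.
I invoke almanac drift(n→100), which returns 2252-04-18.
I call almanac yearhop(n→-1), giving 2251-04-18.
Invoking almanac monthhop(n→-25), yielding 2249-03-18.
I invoke almanac yearhop(n→-7), and see 2242-03-18.
Next I call almanac monthhop(n→-19), and get 2240-08-18.


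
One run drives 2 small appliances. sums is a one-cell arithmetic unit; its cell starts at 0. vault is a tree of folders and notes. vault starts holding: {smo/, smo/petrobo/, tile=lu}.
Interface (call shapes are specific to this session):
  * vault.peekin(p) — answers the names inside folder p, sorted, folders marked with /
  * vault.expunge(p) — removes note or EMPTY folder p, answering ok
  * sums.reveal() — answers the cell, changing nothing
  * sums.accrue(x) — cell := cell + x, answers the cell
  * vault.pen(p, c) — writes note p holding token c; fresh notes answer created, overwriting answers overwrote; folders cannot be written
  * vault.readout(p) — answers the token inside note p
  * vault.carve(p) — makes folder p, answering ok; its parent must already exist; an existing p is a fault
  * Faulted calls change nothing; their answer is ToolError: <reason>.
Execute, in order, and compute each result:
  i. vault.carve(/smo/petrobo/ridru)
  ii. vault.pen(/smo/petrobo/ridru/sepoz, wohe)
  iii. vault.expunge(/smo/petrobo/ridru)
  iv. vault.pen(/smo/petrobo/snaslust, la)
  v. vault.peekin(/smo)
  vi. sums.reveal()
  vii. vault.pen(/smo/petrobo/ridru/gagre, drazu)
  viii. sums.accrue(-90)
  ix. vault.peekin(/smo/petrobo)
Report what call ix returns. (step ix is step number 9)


Answer: [ridru/, snaslust]

Derivation:
Next I call vault.carve using p→/smo/petrobo/ridru: ok.
I run vault.pen using p→/smo/petrobo/ridru/sepoz, c→wohe: created.
I try vault.expunge using p→/smo/petrobo/ridru, giving ToolError: not empty.
Invoking vault.pen using p→/smo/petrobo/snaslust, c→la: created.
Calling vault.peekin using p→/smo: [petrobo/].
Now I run sums.reveal(), which returns 0.
Next I call vault.pen using p→/smo/petrobo/ridru/gagre, c→drazu: created.
I call sums.accrue using x→-90, giving -90.
Using vault.peekin using p→/smo/petrobo, and observe [ridru/, snaslust].


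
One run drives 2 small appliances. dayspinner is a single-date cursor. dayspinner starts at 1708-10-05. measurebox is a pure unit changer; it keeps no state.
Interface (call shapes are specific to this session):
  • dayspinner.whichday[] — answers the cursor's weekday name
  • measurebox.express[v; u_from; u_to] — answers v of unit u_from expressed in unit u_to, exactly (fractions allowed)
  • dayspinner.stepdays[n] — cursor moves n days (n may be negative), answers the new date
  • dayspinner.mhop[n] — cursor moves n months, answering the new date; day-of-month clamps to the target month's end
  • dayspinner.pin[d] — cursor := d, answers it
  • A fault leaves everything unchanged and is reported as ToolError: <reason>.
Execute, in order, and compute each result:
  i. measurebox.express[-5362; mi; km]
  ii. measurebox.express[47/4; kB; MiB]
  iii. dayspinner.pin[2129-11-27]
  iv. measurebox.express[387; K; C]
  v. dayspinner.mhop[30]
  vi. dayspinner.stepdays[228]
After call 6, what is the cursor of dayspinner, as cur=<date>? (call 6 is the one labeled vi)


CALL measurebox.express[v→-5362; u_from→mi; u_to→km]
RET  -134832852/15625
CALL measurebox.express[v→47/4; u_from→kB; u_to→MiB]
RET  5875/524288
CALL dayspinner.pin[d→2129-11-27]
RET  2129-11-27
CALL measurebox.express[v→387; u_from→K; u_to→C]
RET  2277/20
CALL dayspinner.mhop[n→30]
RET  2132-05-27
CALL dayspinner.stepdays[n→228]
RET  2133-01-10

Answer: cur=2133-01-10


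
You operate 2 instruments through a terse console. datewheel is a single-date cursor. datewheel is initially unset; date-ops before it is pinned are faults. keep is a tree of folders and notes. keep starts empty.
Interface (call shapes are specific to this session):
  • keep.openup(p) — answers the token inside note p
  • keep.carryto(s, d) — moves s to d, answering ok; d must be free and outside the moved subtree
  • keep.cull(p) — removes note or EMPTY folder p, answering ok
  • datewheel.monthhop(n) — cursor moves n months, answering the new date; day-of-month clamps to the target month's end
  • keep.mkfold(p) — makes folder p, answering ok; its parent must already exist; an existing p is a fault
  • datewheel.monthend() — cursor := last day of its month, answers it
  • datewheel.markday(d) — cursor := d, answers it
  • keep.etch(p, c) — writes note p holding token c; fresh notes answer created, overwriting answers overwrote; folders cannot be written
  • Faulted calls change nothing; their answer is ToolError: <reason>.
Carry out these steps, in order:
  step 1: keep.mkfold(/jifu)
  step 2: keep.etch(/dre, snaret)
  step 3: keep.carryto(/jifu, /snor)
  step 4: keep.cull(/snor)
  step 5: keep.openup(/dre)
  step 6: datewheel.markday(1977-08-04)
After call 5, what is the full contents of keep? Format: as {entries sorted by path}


Answer: {dre=snaret}

Derivation:
==> keep.mkfold(p=/jifu)
<== ok
==> keep.etch(p=/dre, c=snaret)
<== created
==> keep.carryto(s=/jifu, d=/snor)
<== ok
==> keep.cull(p=/snor)
<== ok
==> keep.openup(p=/dre)
<== snaret
==> datewheel.markday(d=1977-08-04)
<== 1977-08-04


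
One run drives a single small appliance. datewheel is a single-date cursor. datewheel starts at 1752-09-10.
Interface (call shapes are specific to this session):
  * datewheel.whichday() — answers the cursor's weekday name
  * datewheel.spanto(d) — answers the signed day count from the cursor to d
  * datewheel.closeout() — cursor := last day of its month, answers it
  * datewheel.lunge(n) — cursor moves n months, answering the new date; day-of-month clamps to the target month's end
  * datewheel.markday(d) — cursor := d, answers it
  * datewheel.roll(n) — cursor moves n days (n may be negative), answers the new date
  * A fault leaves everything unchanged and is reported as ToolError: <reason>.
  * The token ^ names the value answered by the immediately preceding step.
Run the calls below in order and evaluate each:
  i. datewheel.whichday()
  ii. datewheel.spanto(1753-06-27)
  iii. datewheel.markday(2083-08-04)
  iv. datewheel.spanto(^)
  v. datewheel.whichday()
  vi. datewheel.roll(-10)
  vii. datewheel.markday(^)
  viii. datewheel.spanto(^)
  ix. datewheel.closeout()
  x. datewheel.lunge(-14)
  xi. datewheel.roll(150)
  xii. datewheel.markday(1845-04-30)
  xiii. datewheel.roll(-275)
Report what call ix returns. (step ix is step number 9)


Answer: 2083-07-31

Derivation:
CALL datewheel.whichday[]
RET  Sunday
CALL datewheel.spanto[d=1753-06-27]
RET  290
CALL datewheel.markday[d=2083-08-04]
RET  2083-08-04
CALL datewheel.spanto[d=^]
RET  0
CALL datewheel.whichday[]
RET  Wednesday
CALL datewheel.roll[n=-10]
RET  2083-07-25
CALL datewheel.markday[d=^]
RET  2083-07-25
CALL datewheel.spanto[d=^]
RET  0
CALL datewheel.closeout[]
RET  2083-07-31
CALL datewheel.lunge[n=-14]
RET  2082-05-31
CALL datewheel.roll[n=150]
RET  2082-10-28
CALL datewheel.markday[d=1845-04-30]
RET  1845-04-30
CALL datewheel.roll[n=-275]
RET  1844-07-29


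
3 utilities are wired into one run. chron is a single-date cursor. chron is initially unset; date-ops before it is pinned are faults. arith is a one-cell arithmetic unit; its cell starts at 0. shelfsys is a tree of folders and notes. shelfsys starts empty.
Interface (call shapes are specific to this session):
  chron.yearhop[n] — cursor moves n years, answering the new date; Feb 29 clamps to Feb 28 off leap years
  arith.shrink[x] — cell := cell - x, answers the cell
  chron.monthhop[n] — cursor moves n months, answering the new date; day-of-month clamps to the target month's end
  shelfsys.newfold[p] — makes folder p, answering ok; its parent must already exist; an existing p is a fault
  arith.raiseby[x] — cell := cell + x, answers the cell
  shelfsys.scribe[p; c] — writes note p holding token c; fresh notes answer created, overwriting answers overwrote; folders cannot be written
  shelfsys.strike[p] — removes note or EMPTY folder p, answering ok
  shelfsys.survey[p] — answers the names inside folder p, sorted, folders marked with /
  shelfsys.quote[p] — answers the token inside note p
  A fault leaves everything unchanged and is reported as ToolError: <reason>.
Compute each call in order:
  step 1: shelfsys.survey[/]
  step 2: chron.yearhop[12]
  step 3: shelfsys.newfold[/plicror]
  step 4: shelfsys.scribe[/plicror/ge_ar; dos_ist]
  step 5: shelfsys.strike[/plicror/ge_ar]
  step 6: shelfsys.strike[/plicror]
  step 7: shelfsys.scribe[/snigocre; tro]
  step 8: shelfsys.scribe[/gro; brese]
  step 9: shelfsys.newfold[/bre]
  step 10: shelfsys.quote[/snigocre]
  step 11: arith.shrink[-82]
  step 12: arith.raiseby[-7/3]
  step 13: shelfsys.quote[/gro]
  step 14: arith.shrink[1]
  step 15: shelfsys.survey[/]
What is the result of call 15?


[in] survey p='/'
= []
[in] yearhop n='12'
= ToolError: no date set
[in] newfold p='/plicror'
= ok
[in] scribe p='/plicror/ge_ar' c='dos_ist'
= created
[in] strike p='/plicror/ge_ar'
= ok
[in] strike p='/plicror'
= ok
[in] scribe p='/snigocre' c='tro'
= created
[in] scribe p='/gro' c='brese'
= created
[in] newfold p='/bre'
= ok
[in] quote p='/snigocre'
= tro
[in] shrink x='-82'
= 82
[in] raiseby x='-7/3'
= 239/3
[in] quote p='/gro'
= brese
[in] shrink x='1'
= 236/3
[in] survey p='/'
= [bre/, gro, snigocre]

Answer: [bre/, gro, snigocre]


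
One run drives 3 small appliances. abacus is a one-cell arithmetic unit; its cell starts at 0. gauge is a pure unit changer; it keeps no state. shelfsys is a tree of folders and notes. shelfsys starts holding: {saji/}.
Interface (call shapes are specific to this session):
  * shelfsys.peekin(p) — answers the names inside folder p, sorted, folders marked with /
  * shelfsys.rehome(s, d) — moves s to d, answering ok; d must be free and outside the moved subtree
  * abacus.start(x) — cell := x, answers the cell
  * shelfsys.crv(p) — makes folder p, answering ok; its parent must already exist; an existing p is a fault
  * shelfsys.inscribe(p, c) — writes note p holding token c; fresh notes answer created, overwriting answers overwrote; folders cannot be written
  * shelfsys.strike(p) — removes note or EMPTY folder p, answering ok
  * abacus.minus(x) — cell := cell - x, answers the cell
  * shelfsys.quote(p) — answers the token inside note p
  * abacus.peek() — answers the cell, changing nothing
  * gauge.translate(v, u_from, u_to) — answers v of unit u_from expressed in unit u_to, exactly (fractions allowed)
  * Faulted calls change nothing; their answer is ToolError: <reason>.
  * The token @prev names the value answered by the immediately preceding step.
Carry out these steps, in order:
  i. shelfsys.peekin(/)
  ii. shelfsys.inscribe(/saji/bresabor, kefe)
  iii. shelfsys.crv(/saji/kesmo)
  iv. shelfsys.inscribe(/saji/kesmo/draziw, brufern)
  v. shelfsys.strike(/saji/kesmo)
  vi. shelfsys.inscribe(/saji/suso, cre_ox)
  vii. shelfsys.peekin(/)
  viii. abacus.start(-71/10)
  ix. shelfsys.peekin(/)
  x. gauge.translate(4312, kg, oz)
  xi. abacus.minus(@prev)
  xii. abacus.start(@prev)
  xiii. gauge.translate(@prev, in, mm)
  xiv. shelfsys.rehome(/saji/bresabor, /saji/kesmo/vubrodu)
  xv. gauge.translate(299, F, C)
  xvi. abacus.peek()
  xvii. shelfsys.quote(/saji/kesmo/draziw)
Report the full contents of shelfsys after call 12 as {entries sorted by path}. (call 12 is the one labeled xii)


[in] shelfsys.peekin p→/
:: [saji/]
[in] shelfsys.inscribe p→/saji/bresabor c→kefe
:: created
[in] shelfsys.crv p→/saji/kesmo
:: ok
[in] shelfsys.inscribe p→/saji/kesmo/draziw c→brufern
:: created
[in] shelfsys.strike p→/saji/kesmo
:: ToolError: not empty
[in] shelfsys.inscribe p→/saji/suso c→cre_ox
:: created
[in] shelfsys.peekin p→/
:: [saji/]
[in] abacus.start x→-71/10
:: -71/10
[in] shelfsys.peekin p→/
:: [saji/]
[in] gauge.translate v→4312 u_from→kg u_to→oz
:: 89600000000/589081
[in] abacus.minus x→@prev
:: -896041824751/5890810
[in] abacus.start x→@prev
:: -896041824751/5890810
[in] gauge.translate v→@prev u_from→in u_to→mm
:: -113797311743377/29454050
[in] shelfsys.rehome s→/saji/bresabor d→/saji/kesmo/vubrodu
:: ok
[in] gauge.translate v→299 u_from→F u_to→C
:: 445/3
[in] abacus.peek
:: -896041824751/5890810
[in] shelfsys.quote p→/saji/kesmo/draziw
:: brufern

Answer: {saji/, saji/bresabor=kefe, saji/kesmo/, saji/kesmo/draziw=brufern, saji/suso=cre_ox}


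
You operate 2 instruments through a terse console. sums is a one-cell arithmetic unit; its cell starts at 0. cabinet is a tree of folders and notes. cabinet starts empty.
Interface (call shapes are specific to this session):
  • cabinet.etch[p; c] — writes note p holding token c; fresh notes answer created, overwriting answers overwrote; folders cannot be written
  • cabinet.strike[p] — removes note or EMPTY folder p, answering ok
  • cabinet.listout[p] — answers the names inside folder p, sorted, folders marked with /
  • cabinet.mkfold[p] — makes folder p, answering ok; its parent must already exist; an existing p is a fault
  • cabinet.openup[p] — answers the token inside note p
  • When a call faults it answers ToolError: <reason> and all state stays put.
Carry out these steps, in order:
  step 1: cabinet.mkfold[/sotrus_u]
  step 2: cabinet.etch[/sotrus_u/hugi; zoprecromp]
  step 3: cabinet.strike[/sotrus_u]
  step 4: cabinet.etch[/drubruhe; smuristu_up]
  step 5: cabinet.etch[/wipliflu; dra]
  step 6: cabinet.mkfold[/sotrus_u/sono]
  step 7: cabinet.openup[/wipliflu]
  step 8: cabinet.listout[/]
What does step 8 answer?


Answer: [drubruhe, sotrus_u/, wipliflu]

Derivation:
CALL cabinet.mkfold[p→/sotrus_u]
RET  ok
CALL cabinet.etch[p→/sotrus_u/hugi; c→zoprecromp]
RET  created
CALL cabinet.strike[p→/sotrus_u]
RET  ToolError: not empty
CALL cabinet.etch[p→/drubruhe; c→smuristu_up]
RET  created
CALL cabinet.etch[p→/wipliflu; c→dra]
RET  created
CALL cabinet.mkfold[p→/sotrus_u/sono]
RET  ok
CALL cabinet.openup[p→/wipliflu]
RET  dra
CALL cabinet.listout[p→/]
RET  [drubruhe, sotrus_u/, wipliflu]


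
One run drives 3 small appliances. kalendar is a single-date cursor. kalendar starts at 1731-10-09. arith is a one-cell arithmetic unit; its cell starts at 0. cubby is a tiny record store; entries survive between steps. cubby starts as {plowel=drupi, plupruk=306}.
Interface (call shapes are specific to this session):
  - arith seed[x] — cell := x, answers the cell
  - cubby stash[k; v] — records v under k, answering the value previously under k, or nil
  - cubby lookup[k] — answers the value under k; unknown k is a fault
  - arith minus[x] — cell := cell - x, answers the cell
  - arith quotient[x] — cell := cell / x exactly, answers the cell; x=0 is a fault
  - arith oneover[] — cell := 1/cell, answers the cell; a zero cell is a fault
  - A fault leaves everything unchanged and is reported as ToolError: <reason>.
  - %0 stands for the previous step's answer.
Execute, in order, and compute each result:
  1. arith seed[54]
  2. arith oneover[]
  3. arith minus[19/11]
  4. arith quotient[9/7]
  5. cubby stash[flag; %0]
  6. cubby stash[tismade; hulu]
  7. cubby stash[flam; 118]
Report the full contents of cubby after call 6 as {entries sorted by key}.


-- 1. arith seed(x=54) => 54
-- 2. arith oneover() => 1/54
-- 3. arith minus(x=19/11) => -1015/594
-- 4. arith quotient(x=9/7) => -7105/5346
-- 5. cubby stash(k=flag, v=%0) => nil
-- 6. cubby stash(k=tismade, v=hulu) => nil
-- 7. cubby stash(k=flam, v=118) => nil

Answer: {flag=-7105/5346, plowel=drupi, plupruk=306, tismade=hulu}


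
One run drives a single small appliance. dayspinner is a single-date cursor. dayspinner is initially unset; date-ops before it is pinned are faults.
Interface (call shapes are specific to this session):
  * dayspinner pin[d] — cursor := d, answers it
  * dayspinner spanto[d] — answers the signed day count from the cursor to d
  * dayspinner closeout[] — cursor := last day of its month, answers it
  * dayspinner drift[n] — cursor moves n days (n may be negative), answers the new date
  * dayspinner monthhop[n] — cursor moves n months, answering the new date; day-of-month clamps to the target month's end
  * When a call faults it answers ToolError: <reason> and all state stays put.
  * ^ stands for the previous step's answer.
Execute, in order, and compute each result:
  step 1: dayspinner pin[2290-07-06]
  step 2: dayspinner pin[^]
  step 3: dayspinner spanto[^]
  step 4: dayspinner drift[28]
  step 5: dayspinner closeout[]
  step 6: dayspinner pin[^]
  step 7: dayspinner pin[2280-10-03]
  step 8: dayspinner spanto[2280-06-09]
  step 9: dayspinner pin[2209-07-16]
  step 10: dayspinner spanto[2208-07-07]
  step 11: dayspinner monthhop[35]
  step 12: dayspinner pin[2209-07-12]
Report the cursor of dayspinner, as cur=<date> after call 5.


Answer: cur=2290-08-31

Derivation:
;; dayspinner pin(d=2290-07-06) : 2290-07-06
;; dayspinner pin(d=^) : 2290-07-06
;; dayspinner spanto(d=^) : 0
;; dayspinner drift(n=28) : 2290-08-03
;; dayspinner closeout() : 2290-08-31
;; dayspinner pin(d=^) : 2290-08-31
;; dayspinner pin(d=2280-10-03) : 2280-10-03
;; dayspinner spanto(d=2280-06-09) : -116
;; dayspinner pin(d=2209-07-16) : 2209-07-16
;; dayspinner spanto(d=2208-07-07) : -374
;; dayspinner monthhop(n=35) : 2212-06-16
;; dayspinner pin(d=2209-07-12) : 2209-07-12


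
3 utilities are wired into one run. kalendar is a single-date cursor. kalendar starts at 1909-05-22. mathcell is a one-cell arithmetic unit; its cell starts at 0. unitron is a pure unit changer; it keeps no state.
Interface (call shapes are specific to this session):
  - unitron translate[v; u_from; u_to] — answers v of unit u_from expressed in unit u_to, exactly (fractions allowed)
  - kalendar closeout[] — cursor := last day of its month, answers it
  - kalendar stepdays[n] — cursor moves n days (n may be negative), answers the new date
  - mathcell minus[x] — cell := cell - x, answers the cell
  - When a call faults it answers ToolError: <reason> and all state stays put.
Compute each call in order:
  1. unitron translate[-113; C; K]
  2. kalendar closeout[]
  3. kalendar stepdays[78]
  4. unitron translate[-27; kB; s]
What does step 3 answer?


Answer: 1909-08-17

Derivation:
Next I call unitron translate passing v→-113, u_from→C, u_to→K, → 3203/20.
I try kalendar closeout(), giving 1909-05-31.
I run kalendar stepdays passing n→78, giving 1909-08-17.
I try unitron translate passing v→-27, u_from→kB, u_to→s, → ToolError: incompatible units.


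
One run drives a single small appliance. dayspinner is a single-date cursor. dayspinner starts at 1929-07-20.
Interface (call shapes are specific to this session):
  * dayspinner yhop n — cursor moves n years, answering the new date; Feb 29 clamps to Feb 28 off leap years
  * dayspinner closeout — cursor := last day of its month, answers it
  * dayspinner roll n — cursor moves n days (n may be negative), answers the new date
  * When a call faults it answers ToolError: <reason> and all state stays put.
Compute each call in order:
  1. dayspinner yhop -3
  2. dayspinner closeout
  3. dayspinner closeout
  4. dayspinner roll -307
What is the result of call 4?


Answer: 1925-09-27

Derivation:
% dayspinner yhop n=-3
= 1926-07-20
% dayspinner closeout
= 1926-07-31
% dayspinner closeout
= 1926-07-31
% dayspinner roll n=-307
= 1925-09-27


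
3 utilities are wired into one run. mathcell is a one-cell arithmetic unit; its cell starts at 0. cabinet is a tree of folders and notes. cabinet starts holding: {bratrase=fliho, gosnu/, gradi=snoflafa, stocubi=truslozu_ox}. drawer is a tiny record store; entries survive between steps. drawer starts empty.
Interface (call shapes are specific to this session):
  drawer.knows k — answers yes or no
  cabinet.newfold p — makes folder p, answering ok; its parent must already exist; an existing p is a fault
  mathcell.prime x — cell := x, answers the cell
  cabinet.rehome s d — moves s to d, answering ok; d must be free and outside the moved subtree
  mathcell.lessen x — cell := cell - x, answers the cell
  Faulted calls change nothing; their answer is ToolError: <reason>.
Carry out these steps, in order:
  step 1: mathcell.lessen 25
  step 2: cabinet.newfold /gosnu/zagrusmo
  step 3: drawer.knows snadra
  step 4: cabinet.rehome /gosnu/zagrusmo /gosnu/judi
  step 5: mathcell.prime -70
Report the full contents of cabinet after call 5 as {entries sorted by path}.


% mathcell.lessen x=25
= -25
% cabinet.newfold p=/gosnu/zagrusmo
= ok
% drawer.knows k=snadra
= no
% cabinet.rehome s=/gosnu/zagrusmo d=/gosnu/judi
= ok
% mathcell.prime x=-70
= -70

Answer: {bratrase=fliho, gosnu/, gosnu/judi/, gradi=snoflafa, stocubi=truslozu_ox}


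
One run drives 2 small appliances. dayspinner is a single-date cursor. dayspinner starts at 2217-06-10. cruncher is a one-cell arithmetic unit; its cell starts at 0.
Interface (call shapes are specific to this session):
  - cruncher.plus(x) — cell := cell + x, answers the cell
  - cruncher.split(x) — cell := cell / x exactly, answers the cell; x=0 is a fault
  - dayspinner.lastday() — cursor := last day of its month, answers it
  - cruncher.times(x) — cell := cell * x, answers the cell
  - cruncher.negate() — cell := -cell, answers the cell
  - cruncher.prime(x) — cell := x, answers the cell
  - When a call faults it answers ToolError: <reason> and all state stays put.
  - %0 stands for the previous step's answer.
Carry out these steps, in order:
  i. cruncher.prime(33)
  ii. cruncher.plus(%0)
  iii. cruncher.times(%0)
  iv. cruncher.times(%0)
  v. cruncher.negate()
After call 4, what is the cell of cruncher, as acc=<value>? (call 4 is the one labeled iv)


CALL prime[x: 33]
RET  33
CALL plus[x: %0]
RET  66
CALL times[x: %0]
RET  4356
CALL times[x: %0]
RET  18974736
CALL negate[]
RET  -18974736

Answer: acc=18974736


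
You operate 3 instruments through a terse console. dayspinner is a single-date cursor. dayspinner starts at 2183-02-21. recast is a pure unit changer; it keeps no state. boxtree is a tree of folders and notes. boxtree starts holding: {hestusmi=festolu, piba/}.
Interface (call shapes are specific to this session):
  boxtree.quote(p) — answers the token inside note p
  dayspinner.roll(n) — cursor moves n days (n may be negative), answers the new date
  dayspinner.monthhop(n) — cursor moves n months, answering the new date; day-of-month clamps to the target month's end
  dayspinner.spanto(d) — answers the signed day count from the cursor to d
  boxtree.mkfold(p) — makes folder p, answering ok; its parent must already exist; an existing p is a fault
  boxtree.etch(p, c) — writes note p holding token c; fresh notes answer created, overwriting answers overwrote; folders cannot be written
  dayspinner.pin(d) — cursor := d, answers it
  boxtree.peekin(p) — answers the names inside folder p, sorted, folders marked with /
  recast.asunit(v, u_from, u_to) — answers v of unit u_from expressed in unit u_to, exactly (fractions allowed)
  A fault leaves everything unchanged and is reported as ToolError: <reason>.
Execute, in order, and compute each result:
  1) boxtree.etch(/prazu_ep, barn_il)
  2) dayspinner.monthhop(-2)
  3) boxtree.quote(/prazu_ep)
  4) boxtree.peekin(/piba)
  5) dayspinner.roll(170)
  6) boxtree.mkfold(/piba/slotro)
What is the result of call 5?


Step: boxtree.etch[p→/prazu_ep; c→barn_il]
Result: created
Step: dayspinner.monthhop[n→-2]
Result: 2182-12-21
Step: boxtree.quote[p→/prazu_ep]
Result: barn_il
Step: boxtree.peekin[p→/piba]
Result: []
Step: dayspinner.roll[n→170]
Result: 2183-06-09
Step: boxtree.mkfold[p→/piba/slotro]
Result: ok

Answer: 2183-06-09


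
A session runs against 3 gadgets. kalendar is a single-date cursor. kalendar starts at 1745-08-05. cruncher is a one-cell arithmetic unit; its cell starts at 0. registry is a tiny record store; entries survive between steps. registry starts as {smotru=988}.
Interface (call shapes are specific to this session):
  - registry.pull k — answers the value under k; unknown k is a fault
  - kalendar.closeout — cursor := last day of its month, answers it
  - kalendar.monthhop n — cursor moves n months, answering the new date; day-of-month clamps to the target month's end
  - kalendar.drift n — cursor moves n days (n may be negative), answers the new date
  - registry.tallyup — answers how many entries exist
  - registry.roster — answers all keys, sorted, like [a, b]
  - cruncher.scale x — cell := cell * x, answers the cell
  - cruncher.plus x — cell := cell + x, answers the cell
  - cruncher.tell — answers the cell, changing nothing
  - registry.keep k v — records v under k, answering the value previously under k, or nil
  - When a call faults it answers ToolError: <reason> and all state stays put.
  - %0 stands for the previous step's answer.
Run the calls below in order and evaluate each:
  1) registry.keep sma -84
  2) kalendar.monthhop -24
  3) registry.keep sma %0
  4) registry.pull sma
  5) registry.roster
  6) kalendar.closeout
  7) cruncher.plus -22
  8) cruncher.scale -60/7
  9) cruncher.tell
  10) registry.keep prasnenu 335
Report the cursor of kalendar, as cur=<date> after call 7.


Answer: cur=1743-08-31

Derivation:
Step: keep[k→sma; v→-84]
Result: nil
Step: monthhop[n→-24]
Result: 1743-08-05
Step: keep[k→sma; v→%0]
Result: -84
Step: pull[k→sma]
Result: 1743-08-05
Step: roster[]
Result: [sma, smotru]
Step: closeout[]
Result: 1743-08-31
Step: plus[x→-22]
Result: -22
Step: scale[x→-60/7]
Result: 1320/7
Step: tell[]
Result: 1320/7
Step: keep[k→prasnenu; v→335]
Result: nil


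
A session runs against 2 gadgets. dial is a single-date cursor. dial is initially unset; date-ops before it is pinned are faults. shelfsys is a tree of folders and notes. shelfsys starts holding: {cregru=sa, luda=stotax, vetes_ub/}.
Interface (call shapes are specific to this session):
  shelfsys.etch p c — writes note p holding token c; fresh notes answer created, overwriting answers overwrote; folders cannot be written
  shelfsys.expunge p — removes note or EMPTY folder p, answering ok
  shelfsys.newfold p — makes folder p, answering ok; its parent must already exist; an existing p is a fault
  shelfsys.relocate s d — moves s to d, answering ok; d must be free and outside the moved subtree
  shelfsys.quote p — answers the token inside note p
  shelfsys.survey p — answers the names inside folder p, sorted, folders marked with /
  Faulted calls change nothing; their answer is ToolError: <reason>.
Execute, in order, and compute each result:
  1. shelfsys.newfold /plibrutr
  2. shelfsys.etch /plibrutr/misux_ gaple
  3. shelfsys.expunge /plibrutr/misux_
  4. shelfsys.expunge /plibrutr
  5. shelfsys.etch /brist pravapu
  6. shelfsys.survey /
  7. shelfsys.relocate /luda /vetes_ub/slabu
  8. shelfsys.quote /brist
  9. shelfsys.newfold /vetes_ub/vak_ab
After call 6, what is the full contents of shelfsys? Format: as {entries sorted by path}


Answer: {brist=pravapu, cregru=sa, luda=stotax, vetes_ub/}

Derivation:
;; newfold(p=/plibrutr) == ok
;; etch(p=/plibrutr/misux_, c=gaple) == created
;; expunge(p=/plibrutr/misux_) == ok
;; expunge(p=/plibrutr) == ok
;; etch(p=/brist, c=pravapu) == created
;; survey(p=/) == [brist, cregru, luda, vetes_ub/]
;; relocate(s=/luda, d=/vetes_ub/slabu) == ok
;; quote(p=/brist) == pravapu
;; newfold(p=/vetes_ub/vak_ab) == ok


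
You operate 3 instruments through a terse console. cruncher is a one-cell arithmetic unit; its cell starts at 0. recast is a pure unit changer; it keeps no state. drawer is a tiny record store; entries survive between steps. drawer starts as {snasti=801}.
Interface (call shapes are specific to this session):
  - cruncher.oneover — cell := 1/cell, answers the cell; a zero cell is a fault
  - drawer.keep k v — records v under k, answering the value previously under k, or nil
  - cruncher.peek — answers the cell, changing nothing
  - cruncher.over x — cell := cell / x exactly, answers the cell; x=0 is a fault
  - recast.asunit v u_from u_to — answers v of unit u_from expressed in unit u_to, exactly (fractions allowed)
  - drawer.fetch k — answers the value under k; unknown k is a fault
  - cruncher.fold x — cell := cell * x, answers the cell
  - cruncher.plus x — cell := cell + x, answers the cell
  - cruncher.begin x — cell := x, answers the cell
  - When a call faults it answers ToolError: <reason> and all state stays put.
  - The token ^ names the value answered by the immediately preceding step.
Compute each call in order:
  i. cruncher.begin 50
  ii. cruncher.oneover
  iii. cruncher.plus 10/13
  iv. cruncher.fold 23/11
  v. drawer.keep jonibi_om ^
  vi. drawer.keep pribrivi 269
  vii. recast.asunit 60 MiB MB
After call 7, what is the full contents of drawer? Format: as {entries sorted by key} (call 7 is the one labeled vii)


Answer: {jonibi_om=11799/7150, pribrivi=269, snasti=801}

Derivation:
! cruncher.begin(x='50') : 50
! cruncher.oneover() : 1/50
! cruncher.plus(x='10/13') : 513/650
! cruncher.fold(x='23/11') : 11799/7150
! drawer.keep(k='jonibi_om', v='^') : nil
! drawer.keep(k='pribrivi', v='269') : nil
! recast.asunit(v='60', u_from='MiB', u_to='MB') : 196608/3125


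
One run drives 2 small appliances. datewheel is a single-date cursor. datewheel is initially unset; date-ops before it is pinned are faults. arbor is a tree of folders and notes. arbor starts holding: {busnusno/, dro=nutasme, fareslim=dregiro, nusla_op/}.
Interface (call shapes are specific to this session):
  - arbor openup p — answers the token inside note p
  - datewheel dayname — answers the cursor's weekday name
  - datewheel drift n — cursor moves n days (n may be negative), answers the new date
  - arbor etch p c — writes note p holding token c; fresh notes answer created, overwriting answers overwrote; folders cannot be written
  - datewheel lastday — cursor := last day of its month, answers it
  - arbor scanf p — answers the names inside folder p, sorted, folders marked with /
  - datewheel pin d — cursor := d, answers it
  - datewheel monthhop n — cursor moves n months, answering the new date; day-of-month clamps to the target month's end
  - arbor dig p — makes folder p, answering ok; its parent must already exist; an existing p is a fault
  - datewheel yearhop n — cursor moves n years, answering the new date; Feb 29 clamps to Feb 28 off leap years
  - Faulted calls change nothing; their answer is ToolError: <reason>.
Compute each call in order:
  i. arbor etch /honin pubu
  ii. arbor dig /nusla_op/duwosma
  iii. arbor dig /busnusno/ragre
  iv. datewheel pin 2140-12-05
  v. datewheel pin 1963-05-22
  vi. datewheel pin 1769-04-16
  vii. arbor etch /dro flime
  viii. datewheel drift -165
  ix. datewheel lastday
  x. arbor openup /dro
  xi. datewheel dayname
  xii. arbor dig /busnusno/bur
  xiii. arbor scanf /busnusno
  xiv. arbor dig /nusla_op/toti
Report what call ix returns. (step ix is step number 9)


Answer: 1768-11-30

Derivation:
! arbor etch(p: /honin, c: pubu) -> created
! arbor dig(p: /nusla_op/duwosma) -> ok
! arbor dig(p: /busnusno/ragre) -> ok
! datewheel pin(d: 2140-12-05) -> 2140-12-05
! datewheel pin(d: 1963-05-22) -> 1963-05-22
! datewheel pin(d: 1769-04-16) -> 1769-04-16
! arbor etch(p: /dro, c: flime) -> overwrote
! datewheel drift(n: -165) -> 1768-11-02
! datewheel lastday() -> 1768-11-30
! arbor openup(p: /dro) -> flime
! datewheel dayname() -> Wednesday
! arbor dig(p: /busnusno/bur) -> ok
! arbor scanf(p: /busnusno) -> [bur/, ragre/]
! arbor dig(p: /nusla_op/toti) -> ok


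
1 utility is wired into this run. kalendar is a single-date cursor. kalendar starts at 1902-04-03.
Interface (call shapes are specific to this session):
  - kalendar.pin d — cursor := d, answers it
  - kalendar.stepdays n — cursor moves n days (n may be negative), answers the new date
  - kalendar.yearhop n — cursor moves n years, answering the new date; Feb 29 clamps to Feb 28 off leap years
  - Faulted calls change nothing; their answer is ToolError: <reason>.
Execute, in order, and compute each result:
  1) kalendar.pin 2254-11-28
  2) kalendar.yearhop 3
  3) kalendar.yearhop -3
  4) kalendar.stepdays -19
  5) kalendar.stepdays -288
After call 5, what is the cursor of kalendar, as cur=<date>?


Answer: cur=2254-01-25

Derivation:
Then kalendar.pin(2254-11-28), → 2254-11-28.
I call kalendar.yearhop(3), giving 2257-11-28.
I call kalendar.yearhop(-3), and get 2254-11-28.
Invoking kalendar.stepdays(-19), — result: 2254-11-09.
Calling kalendar.stepdays(-288), → 2254-01-25.
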